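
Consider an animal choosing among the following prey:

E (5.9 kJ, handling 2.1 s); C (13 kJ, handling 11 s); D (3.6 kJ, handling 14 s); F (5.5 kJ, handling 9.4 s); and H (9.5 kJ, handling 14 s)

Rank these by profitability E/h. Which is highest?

In descending order of E/h:
E: 5.9/2.1 = 2.81 kJ/s
C: 13/11 = 1.18 kJ/s
H: 9.5/14 = 0.679 kJ/s
F: 5.5/9.4 = 0.585 kJ/s
D: 3.6/14 = 0.257 kJ/s

E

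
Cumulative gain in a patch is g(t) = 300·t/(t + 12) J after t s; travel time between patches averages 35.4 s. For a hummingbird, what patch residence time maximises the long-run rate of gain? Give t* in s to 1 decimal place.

Maximise g(t)/(T+t): set derivative to zero → g'(t)(T+t) = g(t).
g'(t) = 300·12/(t + 12)². Setting 300·12/(t+12)² = 300t/[(t+12)(35.4+t)] gives 12(35.4+t) = t(t+12), so t² = 12×35.4 = 424.8.
t* = √424.8 = 20.61 s.

20.6 s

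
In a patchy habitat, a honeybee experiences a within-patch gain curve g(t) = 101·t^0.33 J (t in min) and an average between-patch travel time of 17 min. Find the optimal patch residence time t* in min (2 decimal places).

Optimal t* satisfies g'(t*) = g(t*)/(T + t*).
g'(t) = 0.33·101·t^-0.67. Setting 0.33·101·t^-0.67 = 101·t^0.33/(17+t) gives 0.33(17+t) = t, so 0.67·t = 0.33×17.
t* = 0.33×17/0.67 = 8.373 min.

8.37 min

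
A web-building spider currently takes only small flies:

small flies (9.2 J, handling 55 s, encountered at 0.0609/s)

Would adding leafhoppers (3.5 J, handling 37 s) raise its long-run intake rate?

No

Current rate: (0.0609×9.2)/(1 + 0.0609×55) = 0.1288 J/s.
leafhoppers: E/h = 3.5/37 = 0.09459 J/s.
0.09459 < 0.1288, so adding leafhoppers would lower the average — exclude it.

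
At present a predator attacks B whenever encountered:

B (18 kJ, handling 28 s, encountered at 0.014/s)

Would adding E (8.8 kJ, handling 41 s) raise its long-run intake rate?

Intake rate on the current diet: R = (0.014×18) / (1 + 0.014×28) = 0.252/1.392 = 0.181 kJ/s.
E: E/h = 8.8/41 = 0.2146 kJ/s.
0.2146 > 0.181, so adding E raises the average — include it.

Yes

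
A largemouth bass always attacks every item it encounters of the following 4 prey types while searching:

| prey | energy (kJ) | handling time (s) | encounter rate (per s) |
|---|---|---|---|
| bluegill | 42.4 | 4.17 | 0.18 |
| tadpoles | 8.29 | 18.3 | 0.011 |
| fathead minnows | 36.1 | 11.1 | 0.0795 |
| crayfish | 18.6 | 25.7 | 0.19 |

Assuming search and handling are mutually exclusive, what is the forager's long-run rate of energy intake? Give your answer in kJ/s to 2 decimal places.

1.83 kJ/s

R = (0.18×42.4 + 0.011×8.29 + 0.0795×36.1 + 0.19×18.6) / (1 + 0.18×4.17 + 0.011×18.3 + 0.0795×11.1 + 0.19×25.7) = 14.13/7.717 = 1.831 kJ/s.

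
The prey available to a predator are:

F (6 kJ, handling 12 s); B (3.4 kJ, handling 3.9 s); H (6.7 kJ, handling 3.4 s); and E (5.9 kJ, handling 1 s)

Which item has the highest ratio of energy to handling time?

E

Profitability E/h (kJ/s): F = 6/12 = 0.5, B = 3.4/3.9 = 0.872, H = 6.7/3.4 = 1.97, E = 5.9/1 = 5.9.
Ranked: E > H > B > F.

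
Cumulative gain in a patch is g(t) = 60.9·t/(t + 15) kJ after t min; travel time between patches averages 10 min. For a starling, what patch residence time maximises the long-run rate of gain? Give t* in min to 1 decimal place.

Maximise g(t)/(T+t): set derivative to zero → g'(t)(T+t) = g(t).
g'(t) = 60.9·15/(t + 15)². Setting 60.9·15/(t+15)² = 60.9t/[(t+15)(10+t)] gives 15(10+t) = t(t+15), so t² = 15×10 = 150.
t* = √150 = 12.25 min.

12.2 min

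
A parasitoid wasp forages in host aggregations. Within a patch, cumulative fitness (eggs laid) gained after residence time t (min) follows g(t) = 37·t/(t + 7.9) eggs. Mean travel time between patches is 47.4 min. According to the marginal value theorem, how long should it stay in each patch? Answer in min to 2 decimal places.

19.35 min

By the marginal value theorem, leave when the instantaneous gain rate g'(t) equals the habitat-wide average g(t)/(T + t).
g'(t) = 37·7.9/(t + 7.9)². Setting 37·7.9/(t+7.9)² = 37t/[(t+7.9)(47.4+t)] gives 7.9(47.4+t) = t(t+7.9), so t² = 7.9×47.4 = 374.5.
t* = √374.5 = 19.35 min.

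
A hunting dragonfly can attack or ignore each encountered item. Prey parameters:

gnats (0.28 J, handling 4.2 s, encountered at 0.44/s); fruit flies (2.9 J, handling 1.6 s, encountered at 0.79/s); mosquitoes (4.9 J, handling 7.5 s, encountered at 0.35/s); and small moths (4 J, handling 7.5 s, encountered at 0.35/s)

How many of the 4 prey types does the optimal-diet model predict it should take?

1

E/h in descending order: fruit flies 1.81, mosquitoes 0.653, small moths 0.533, gnats 0.0667 J/s. The optimal diet is the largest prefix of this list for which every included type satisfies E_i/h_i > R on the types above it.
Rate on top 1: 1.012. mosquitoes: 0.653 < 1.012 → exclude; stop.
Optimal diet: fruit flies — 1 of 4 types.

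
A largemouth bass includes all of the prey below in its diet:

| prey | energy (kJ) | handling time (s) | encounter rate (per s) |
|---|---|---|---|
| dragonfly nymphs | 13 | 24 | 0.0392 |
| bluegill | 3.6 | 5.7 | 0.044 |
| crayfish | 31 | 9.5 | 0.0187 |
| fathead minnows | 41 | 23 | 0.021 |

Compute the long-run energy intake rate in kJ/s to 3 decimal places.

0.739 kJ/s

R = (0.0392×13 + 0.044×3.6 + 0.0187×31 + 0.021×41) / (1 + 0.0392×24 + 0.044×5.7 + 0.0187×9.5 + 0.021×23) = 2.109/2.852 = 0.7393 kJ/s.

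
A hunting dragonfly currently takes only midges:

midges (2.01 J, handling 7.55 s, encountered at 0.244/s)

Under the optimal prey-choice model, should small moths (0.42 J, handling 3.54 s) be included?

No

Intake rate on the current diet: R = (0.244×2.01) / (1 + 0.244×7.55) = 0.4904/2.842 = 0.1726 J/s.
Profitability of small moths: 0.42/3.54 = 0.1186 J/s.
0.1186 < 0.1726, so adding small moths would lower the average — exclude it.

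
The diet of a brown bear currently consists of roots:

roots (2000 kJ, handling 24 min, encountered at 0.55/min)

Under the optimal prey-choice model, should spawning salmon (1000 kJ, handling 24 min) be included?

No

Current rate: (0.55×2000)/(1 + 0.55×24) = 77.46 kJ/min.
Profitability of spawning salmon: 1000/24 = 41.67 kJ/min.
Since 41.67 < R, time spent handling spawning salmon is better spent searching.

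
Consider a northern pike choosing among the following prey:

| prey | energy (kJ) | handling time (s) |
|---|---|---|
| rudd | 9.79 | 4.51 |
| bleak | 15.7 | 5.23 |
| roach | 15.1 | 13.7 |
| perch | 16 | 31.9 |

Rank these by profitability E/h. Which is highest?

Profitability E/h (kJ/s): rudd = 9.79/4.51 = 2.17, bleak = 15.7/5.23 = 3, roach = 15.1/13.7 = 1.1, perch = 16/31.9 = 0.502.
Ranked: bleak > rudd > roach > perch.

bleak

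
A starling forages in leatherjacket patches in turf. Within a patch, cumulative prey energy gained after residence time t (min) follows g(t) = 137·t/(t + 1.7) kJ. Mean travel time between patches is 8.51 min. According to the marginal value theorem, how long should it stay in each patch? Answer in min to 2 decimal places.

3.80 min

Optimal t* satisfies g'(t*) = g(t*)/(T + t*).
g'(t) = 137·1.7/(t + 1.7)². Setting 137·1.7/(t+1.7)² = 137t/[(t+1.7)(8.51+t)] gives 1.7(8.51+t) = t(t+1.7), so t² = 1.7×8.51 = 14.47.
t* = √14.47 = 3.804 min.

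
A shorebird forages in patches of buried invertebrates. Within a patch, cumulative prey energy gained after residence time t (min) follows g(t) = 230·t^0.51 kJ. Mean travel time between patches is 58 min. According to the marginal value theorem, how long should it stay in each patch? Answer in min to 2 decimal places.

Maximise g(t)/(T+t): set derivative to zero → g'(t)(T+t) = g(t).
g'(t) = 0.51·230·t^-0.49. Setting 0.51·230·t^-0.49 = 230·t^0.51/(58+t) gives 0.51(58+t) = t, so 0.49·t = 0.51×58.
t* = 0.51×58/0.49 = 60.37 min.

60.37 min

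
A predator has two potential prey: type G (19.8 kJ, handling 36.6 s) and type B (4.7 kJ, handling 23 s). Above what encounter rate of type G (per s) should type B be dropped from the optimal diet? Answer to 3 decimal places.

Drop type B once their profitability E₂/h₂ falls below the rate achievable on type G alone: E₂/h₂ = λE₁/(1 + λh₁).
Solve for λ: λE₁h₂ = E₂(1 + λh₁) → λ(E₁h₂ − E₂h₁) = E₂ → λ = E₂/(E₁h₂ − E₂h₁).
λ = 4.7/(19.8×23 − 4.7×36.6) = 4.7/283.4 = 0.01659 per s.

0.017 per s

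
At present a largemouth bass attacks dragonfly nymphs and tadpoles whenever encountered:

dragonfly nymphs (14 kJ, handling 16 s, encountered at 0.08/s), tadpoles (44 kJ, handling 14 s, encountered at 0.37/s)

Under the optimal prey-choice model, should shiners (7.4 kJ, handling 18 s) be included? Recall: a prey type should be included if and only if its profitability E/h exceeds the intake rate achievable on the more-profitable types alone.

No

Intake rate on the current diet: R = (0.08×14 + 0.37×44) / (1 + 0.08×16 + 0.37×14) = 17.4/7.46 = 2.332 kJ/s.
Profitability of shiners: 7.4/18 = 0.4111 kJ/s.
Since 0.4111 < R, time spent handling shiners is better spent searching.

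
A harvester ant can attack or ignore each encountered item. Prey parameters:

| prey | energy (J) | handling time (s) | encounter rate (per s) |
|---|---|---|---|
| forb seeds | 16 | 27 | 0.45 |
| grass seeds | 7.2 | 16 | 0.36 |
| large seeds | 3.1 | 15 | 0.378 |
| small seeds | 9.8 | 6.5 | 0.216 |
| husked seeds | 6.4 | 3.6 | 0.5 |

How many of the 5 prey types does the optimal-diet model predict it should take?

2

Rank by E/h (J/s): husked seeds 1.78, small seeds 1.51, forb seeds 0.593, grass seeds 0.45, large seeds 0.207. Include each in turn until the next type's E/h falls below the running intake rate.
Rate on top 1: 1.143. small seeds: 1.51 > 1.143 → include.
Rate on top 2: 1.265. forb seeds: 0.593 < 1.265 → exclude; stop.
Optimal diet: husked seeds, small seeds — 2 of 5 types.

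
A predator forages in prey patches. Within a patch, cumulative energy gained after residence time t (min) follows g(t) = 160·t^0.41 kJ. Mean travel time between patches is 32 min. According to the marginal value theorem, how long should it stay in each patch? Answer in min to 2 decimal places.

22.24 min

By the marginal value theorem, leave when the instantaneous gain rate g'(t) equals the habitat-wide average g(t)/(T + t).
g'(t) = 0.41·160·t^-0.59. Setting 0.41·160·t^-0.59 = 160·t^0.41/(32+t) gives 0.41(32+t) = t, so 0.59·t = 0.41×32.
t* = 0.41×32/0.59 = 22.24 min.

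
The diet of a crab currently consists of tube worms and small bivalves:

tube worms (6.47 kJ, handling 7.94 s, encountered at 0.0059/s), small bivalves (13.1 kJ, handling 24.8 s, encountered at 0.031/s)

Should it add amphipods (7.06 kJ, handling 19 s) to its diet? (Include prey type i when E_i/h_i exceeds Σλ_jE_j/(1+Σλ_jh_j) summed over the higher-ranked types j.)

On tube worms and small bivalves alone, R = ΣλE/(1+Σλh) = 0.4443/1.816 = 0.2447 kJ/s.
Profitability of amphipods: 7.06/19 = 0.3716 kJ/s.
Since 0.3716 > R, including amphipods increases the long-run rate.

Yes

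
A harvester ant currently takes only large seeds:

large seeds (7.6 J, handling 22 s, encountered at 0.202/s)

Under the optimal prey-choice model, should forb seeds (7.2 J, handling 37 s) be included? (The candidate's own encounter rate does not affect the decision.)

No

On large seeds alone, R = ΣλE/(1+Σλh) = 1.535/5.444 = 0.282 J/s.
Profitability of forb seeds: 7.2/37 = 0.1946 J/s.
0.1946 < 0.282, so adding forb seeds would lower the average — exclude it.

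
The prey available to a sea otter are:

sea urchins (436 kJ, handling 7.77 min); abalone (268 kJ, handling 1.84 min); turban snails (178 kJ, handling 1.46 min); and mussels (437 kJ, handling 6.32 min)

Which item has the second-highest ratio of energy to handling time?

turban snails

In descending order of E/h:
abalone: 268/1.84 = 146 kJ/min
turban snails: 178/1.46 = 122 kJ/min
mussels: 437/6.32 = 69.1 kJ/min
sea urchins: 436/7.77 = 56.1 kJ/min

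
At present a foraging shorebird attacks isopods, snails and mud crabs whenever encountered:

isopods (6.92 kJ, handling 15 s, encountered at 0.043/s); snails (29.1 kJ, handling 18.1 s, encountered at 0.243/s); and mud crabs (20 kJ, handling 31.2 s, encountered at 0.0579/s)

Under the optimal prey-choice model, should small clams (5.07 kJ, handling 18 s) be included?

Current rate: (0.043×6.92 + 0.243×29.1 + 0.0579×20)/(1 + 0.043×15 + 0.243×18.1 + 0.0579×31.2) = 1.086 kJ/s.
Profitability of small clams: 5.07/18 = 0.2817 kJ/s.
0.2817 < 1.086, so adding small clams would lower the average — exclude it.

No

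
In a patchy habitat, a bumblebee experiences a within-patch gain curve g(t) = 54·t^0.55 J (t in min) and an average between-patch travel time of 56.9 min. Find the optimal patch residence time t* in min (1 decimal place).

By the marginal value theorem, leave when the instantaneous gain rate g'(t) equals the habitat-wide average g(t)/(T + t).
g'(t) = 0.55·54·t^-0.45. Setting 0.55·54·t^-0.45 = 54·t^0.55/(56.9+t) gives 0.55(56.9+t) = t, so 0.45·t = 0.55×56.9.
t* = 0.55×56.9/0.45 = 69.54 min.

69.5 min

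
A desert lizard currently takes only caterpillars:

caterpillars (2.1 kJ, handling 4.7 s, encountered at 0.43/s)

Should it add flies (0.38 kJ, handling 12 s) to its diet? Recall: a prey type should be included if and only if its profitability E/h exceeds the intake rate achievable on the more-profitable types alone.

No

Current rate: (0.43×2.1)/(1 + 0.43×4.7) = 0.2989 kJ/s.
Profitability of flies: 0.38/12 = 0.03167 kJ/s.
0.03167 < 0.2989, so adding flies would lower the average — exclude it.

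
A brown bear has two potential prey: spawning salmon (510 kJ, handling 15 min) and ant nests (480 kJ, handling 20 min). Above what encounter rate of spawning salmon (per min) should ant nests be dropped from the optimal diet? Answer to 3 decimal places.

0.160 per min

At the threshold, the rate on spawning salmon alone equals the profitability of ant nests: λ·510/(1 + λ·15) = 480/20 = 24.
Rearranging, λ(510 − 24×15) = 24, so λ = 24/150 = 0.16 per min.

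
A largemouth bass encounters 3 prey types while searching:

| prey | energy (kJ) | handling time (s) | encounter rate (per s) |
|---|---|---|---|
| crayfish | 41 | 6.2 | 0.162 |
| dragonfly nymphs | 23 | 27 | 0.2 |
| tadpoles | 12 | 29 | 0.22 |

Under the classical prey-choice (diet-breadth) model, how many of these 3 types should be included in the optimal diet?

E/h in descending order: crayfish 6.61, dragonfly nymphs 0.852, tadpoles 0.414 kJ/s. The optimal diet is the largest prefix of this list for which every included type satisfies E_i/h_i > R on the types above it.
Rate on top 1: 3.314. dragonfly nymphs: 0.852 < 3.314 → exclude; stop.
Optimal diet: crayfish — 1 of 3 types.

1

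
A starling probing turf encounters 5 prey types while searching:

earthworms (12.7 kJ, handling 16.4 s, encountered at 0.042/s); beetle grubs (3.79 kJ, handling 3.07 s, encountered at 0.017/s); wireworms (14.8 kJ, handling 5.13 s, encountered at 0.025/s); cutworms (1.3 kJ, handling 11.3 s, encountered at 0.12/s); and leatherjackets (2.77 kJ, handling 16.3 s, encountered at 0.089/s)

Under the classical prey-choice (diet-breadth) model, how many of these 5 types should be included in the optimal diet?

3

Rank by E/h (kJ/s): wireworms 2.88, beetle grubs 1.23, earthworms 0.774, leatherjackets 0.17, cutworms 0.115. Include each in turn until the next type's E/h falls below the running intake rate.
Rate on top 1: 0.3279. beetle grubs: 1.23 > 0.3279 → include.
Rate on top 2: 0.368. earthworms: 0.774 > 0.368 → include.
Rate on top 3: 0.5178. leatherjackets: 0.17 < 0.5178 → exclude; stop.
Optimal diet: wireworms, beetle grubs, earthworms — 3 of 5 types.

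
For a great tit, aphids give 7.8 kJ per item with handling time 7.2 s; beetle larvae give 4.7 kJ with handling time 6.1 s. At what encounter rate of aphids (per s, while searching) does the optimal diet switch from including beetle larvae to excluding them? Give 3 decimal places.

0.342 per s

At the threshold, the rate on aphids alone equals the profitability of beetle larvae: λ·7.8/(1 + λ·7.2) = 4.7/6.1 = 0.7705.
Rearranging, λ(7.8 − 0.7705×7.2) = 0.7705, so λ = 0.7705/2.252 = 0.3421 per s.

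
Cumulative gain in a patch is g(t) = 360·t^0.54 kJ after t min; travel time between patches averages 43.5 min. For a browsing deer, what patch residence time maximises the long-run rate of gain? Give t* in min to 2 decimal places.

51.07 min

Optimal t* satisfies g'(t*) = g(t*)/(T + t*).
g'(t) = 0.54·360·t^-0.46. Setting 0.54·360·t^-0.46 = 360·t^0.54/(43.5+t) gives 0.54(43.5+t) = t, so 0.46·t = 0.54×43.5.
t* = 0.54×43.5/0.46 = 51.07 min.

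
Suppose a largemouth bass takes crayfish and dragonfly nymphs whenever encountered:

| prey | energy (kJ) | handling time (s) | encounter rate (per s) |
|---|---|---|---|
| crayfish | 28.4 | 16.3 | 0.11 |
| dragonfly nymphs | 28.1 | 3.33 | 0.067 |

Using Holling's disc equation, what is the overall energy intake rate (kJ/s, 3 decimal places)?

R = Σλ_iE_i / (1 + Σλ_ih_i)
Numerator: 0.11×28.4 + 0.067×28.1 = 5.007
Denominator: 1 + 0.11×16.3 + 0.067×3.33 = 3.016
R = 5.007/3.016 = 1.66 kJ/s

1.660 kJ/s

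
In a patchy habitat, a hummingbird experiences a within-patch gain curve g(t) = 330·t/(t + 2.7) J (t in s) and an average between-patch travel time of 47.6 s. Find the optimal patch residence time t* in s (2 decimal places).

Maximise g(t)/(T+t): set derivative to zero → g'(t)(T+t) = g(t).
g'(t) = 330·2.7/(t + 2.7)². Setting 330·2.7/(t+2.7)² = 330t/[(t+2.7)(47.6+t)] gives 2.7(47.6+t) = t(t+2.7), so t² = 2.7×47.6 = 128.5.
t* = √128.5 = 11.34 s.

11.34 s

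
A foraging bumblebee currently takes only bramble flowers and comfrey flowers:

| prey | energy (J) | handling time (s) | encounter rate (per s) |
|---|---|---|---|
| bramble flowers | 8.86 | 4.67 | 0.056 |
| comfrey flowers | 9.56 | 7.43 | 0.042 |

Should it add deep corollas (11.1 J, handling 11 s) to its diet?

Current rate: (0.056×8.86 + 0.042×9.56)/(1 + 0.056×4.67 + 0.042×7.43) = 0.5705 J/s.
Profitability of deep corollas: 11.1/11 = 1.009 J/s.
Since 1.009 > R, including deep corollas increases the long-run rate.

Yes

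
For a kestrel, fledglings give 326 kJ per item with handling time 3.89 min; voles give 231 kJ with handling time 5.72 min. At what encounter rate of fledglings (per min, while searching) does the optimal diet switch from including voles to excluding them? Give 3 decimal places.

At the threshold, the rate on fledglings alone equals the profitability of voles: λ·326/(1 + λ·3.89) = 231/5.72 = 40.38.
Rearranging, λ(326 − 40.38×3.89) = 40.38, so λ = 40.38/168.9 = 0.2391 per min.

0.239 per min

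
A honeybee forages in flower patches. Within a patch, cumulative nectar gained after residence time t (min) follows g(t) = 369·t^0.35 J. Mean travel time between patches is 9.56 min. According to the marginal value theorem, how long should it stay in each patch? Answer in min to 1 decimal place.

5.1 min

Optimal t* satisfies g'(t*) = g(t*)/(T + t*).
g'(t) = 0.35·369·t^-0.65. Setting 0.35·369·t^-0.65 = 369·t^0.35/(9.56+t) gives 0.35(9.56+t) = t, so 0.65·t = 0.35×9.56.
t* = 0.35×9.56/0.65 = 5.148 min.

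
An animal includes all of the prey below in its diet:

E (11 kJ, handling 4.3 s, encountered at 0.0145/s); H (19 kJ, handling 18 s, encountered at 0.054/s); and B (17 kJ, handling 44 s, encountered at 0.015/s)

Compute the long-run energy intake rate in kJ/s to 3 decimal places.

0.535 kJ/s

R = (0.0145×11 + 0.054×19 + 0.015×17) / (1 + 0.0145×4.3 + 0.054×18 + 0.015×44) = 1.441/2.694 = 0.5346 kJ/s.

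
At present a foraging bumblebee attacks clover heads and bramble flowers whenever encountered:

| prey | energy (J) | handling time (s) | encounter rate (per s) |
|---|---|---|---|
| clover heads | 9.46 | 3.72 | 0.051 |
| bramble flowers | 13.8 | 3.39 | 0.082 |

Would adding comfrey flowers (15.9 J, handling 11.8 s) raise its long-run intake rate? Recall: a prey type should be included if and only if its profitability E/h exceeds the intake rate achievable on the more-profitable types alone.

On clover heads and bramble flowers alone, R = ΣλE/(1+Σλh) = 1.614/1.468 = 1.1 J/s.
comfrey flowers: E/h = 15.9/11.8 = 1.347 J/s.
1.347 > 1.1, so adding comfrey flowers raises the average — include it.

Yes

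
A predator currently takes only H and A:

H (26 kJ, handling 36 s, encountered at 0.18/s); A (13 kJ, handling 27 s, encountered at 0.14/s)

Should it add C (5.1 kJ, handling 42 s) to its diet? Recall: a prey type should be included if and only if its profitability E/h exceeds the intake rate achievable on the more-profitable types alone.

Intake rate on the current diet: R = (0.18×26 + 0.14×13) / (1 + 0.18×36 + 0.14×27) = 6.5/11.26 = 0.5773 kJ/s.
C: E/h = 5.1/42 = 0.1214 kJ/s.
0.1214 < 0.5773, so adding C would lower the average — exclude it.

No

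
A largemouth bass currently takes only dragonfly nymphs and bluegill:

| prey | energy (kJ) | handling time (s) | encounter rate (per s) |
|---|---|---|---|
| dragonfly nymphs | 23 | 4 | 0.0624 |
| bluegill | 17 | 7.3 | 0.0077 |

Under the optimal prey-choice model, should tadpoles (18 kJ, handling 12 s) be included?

Yes

Intake rate on the current diet: R = (0.0624×23 + 0.0077×17) / (1 + 0.0624×4 + 0.0077×7.3) = 1.566/1.306 = 1.199 kJ/s.
Profitability of tadpoles: 18/12 = 1.5 kJ/s.
Since 1.5 > R, including tadpoles increases the long-run rate.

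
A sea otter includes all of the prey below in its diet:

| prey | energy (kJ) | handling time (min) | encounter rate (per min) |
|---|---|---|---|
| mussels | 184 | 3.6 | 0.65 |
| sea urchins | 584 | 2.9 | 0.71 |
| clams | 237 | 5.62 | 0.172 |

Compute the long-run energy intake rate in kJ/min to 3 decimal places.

90.329 kJ/min

Energy encountered per unit search time: 0.65×184 + 0.71×584 + 0.172×237 = 575 kJ/min.
Handling time per unit search time: 0.65×3.6 + 0.71×2.9 + 0.172×5.62 = 5.366.
Rate = 575/(1 + 5.366) = 90.33 kJ/min.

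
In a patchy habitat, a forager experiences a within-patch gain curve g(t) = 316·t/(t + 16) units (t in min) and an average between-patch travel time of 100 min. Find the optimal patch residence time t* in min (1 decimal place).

40.0 min

Optimal t* satisfies g'(t*) = g(t*)/(T + t*).
g'(t) = 316·16/(t + 16)². Setting 316·16/(t+16)² = 316t/[(t+16)(100+t)] gives 16(100+t) = t(t+16), so t² = 16×100 = 1600.
t* = √1600 = 40 min.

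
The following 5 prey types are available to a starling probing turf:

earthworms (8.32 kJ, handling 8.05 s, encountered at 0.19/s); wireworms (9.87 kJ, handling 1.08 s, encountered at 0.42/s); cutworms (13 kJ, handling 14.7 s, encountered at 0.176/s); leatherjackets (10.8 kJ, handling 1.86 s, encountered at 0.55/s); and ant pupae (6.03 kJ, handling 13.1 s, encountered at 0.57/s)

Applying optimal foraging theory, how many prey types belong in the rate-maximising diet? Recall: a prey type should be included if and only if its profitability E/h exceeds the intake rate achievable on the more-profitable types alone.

E/h in descending order: wireworms 9.14, leatherjackets 5.81, earthworms 1.03, cutworms 0.884, ant pupae 0.46 kJ/s. The optimal diet is the largest prefix of this list for which every included type satisfies E_i/h_i > R on the types above it.
Rate on top 1: 2.852. leatherjackets: 5.81 > 2.852 → include.
Rate on top 2: 4.072. earthworms: 1.03 < 4.072 → exclude; stop.
Optimal diet: wireworms, leatherjackets — 2 of 5 types.

2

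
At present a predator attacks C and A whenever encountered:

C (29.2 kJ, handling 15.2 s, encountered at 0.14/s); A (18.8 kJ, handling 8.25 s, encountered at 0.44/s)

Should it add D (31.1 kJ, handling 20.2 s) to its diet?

No

On C and A alone, R = ΣλE/(1+Σλh) = 12.36/6.758 = 1.829 kJ/s.
Profitability of D: 31.1/20.2 = 1.54 kJ/s.
1.54 < 1.829, so adding D would lower the average — exclude it.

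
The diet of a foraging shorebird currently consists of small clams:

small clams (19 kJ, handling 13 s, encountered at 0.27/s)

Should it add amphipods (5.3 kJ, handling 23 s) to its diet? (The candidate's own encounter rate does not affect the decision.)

Intake rate on the current diet: R = (0.27×19) / (1 + 0.27×13) = 5.13/4.51 = 1.137 kJ/s.
Profitability of amphipods: 5.3/23 = 0.2304 kJ/s.
Since 0.2304 < R, time spent handling amphipods is better spent searching.

No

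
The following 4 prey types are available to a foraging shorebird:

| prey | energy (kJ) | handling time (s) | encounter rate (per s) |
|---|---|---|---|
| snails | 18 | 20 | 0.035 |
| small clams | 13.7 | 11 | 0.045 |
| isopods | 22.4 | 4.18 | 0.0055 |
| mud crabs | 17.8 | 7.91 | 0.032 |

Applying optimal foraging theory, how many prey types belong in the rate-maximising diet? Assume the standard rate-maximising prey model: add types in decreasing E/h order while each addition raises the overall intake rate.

E/h in descending order: isopods 5.36, mud crabs 2.25, small clams 1.25, snails 0.9 kJ/s. The optimal diet is the largest prefix of this list for which every included type satisfies E_i/h_i > R on the types above it.
Rate on top 1: 0.1204. mud crabs: 2.25 > 0.1204 → include.
Rate on top 2: 0.5429. small clams: 1.25 > 0.5429 → include.
Rate on top 3: 0.7393. snails: 0.9 > 0.7393 → include.
Optimal diet: isopods, mud crabs, small clams, snails — 4 of 4 types.

4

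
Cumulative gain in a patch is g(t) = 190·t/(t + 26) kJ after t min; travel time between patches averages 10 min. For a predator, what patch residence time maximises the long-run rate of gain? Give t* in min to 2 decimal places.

16.12 min

Maximise g(t)/(T+t): set derivative to zero → g'(t)(T+t) = g(t).
g'(t) = 190·26/(t + 26)². Setting 190·26/(t+26)² = 190t/[(t+26)(10+t)] gives 26(10+t) = t(t+26), so t² = 26×10 = 260.
t* = √260 = 16.12 min.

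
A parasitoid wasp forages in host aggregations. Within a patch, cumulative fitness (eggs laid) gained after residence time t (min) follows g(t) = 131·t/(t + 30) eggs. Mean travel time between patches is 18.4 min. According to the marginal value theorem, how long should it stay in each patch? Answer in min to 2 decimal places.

Maximise g(t)/(T+t): set derivative to zero → g'(t)(T+t) = g(t).
g'(t) = 131·30/(t + 30)². Setting 131·30/(t+30)² = 131t/[(t+30)(18.4+t)] gives 30(18.4+t) = t(t+30), so t² = 30×18.4 = 552.
t* = √552 = 23.49 min.

23.49 min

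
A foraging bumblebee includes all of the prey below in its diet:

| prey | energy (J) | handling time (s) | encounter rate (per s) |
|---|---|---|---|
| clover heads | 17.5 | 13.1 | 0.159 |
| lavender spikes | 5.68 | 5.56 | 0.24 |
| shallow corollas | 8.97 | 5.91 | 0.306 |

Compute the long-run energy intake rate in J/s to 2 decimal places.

Energy encountered per unit search time: 0.159×17.5 + 0.24×5.68 + 0.306×8.97 = 6.891 J/s.
Handling time per unit search time: 0.159×13.1 + 0.24×5.56 + 0.306×5.91 = 5.226.
Rate = 6.891/(1 + 5.226) = 1.107 J/s.

1.11 J/s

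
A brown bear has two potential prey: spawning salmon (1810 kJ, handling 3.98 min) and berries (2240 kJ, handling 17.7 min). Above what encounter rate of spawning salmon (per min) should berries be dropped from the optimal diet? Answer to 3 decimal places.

At the threshold, the rate on spawning salmon alone equals the profitability of berries: λ·1810/(1 + λ·3.98) = 2240/17.7 = 126.6.
Rearranging, λ(1810 − 126.6×3.98) = 126.6, so λ = 126.6/1306 = 0.09688 per min.

0.097 per min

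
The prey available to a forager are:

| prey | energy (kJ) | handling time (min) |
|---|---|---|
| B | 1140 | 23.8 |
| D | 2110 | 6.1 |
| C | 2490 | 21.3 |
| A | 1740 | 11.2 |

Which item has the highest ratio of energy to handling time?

Profitability E/h (kJ/min): B = 1140/23.8 = 47.9, D = 2110/6.1 = 346, C = 2490/21.3 = 117, A = 1740/11.2 = 155.
Ranked: D > A > C > B.

D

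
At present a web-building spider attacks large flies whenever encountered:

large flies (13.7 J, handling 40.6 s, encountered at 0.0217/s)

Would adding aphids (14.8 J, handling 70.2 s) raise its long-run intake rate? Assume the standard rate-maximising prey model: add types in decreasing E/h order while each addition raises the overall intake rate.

Yes

Intake rate on the current diet: R = (0.0217×13.7) / (1 + 0.0217×40.6) = 0.2973/1.881 = 0.158 J/s.
Profitability of aphids: 14.8/70.2 = 0.2108 J/s.
Since 0.2108 > R, including aphids increases the long-run rate.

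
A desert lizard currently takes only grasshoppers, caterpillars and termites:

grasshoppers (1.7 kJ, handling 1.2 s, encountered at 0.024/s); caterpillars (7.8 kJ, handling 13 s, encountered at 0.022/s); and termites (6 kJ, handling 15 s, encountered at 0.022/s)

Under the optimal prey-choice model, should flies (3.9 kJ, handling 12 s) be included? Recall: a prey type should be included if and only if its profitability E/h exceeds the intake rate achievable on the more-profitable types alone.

Yes

Current rate: (0.024×1.7 + 0.022×7.8 + 0.022×6)/(1 + 0.024×1.2 + 0.022×13 + 0.022×15) = 0.2094 kJ/s.
Profitability of flies: 3.9/12 = 0.325 kJ/s.
Since 0.325 > R, including flies increases the long-run rate.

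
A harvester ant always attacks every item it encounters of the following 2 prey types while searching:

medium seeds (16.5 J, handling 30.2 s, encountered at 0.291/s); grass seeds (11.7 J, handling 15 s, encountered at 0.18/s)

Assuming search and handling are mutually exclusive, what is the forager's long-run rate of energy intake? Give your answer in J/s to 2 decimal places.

R = (0.291×16.5 + 0.18×11.7) / (1 + 0.291×30.2 + 0.18×15) = 6.907/12.49 = 0.5531 J/s.

0.55 J/s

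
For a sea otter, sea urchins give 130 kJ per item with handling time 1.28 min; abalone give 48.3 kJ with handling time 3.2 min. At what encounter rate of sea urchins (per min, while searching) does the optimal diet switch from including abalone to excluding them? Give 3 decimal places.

At the threshold, the rate on sea urchins alone equals the profitability of abalone: λ·130/(1 + λ·1.28) = 48.3/3.2 = 15.09.
Rearranging, λ(130 − 15.09×1.28) = 15.09, so λ = 15.09/110.7 = 0.1364 per min.

0.136 per min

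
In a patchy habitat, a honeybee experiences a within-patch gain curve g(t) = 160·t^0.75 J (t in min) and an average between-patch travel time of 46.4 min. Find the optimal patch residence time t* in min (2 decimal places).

139.20 min

Optimal t* satisfies g'(t*) = g(t*)/(T + t*).
g'(t) = 0.75·160·t^-0.25. Setting 0.75·160·t^-0.25 = 160·t^0.75/(46.4+t) gives 0.75(46.4+t) = t, so 0.25·t = 0.75×46.4.
t* = 0.75×46.4/0.25 = 139.2 min.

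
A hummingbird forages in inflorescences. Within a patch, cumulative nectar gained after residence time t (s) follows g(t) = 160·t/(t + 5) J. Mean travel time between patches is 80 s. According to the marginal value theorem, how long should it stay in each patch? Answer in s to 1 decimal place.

Maximise g(t)/(T+t): set derivative to zero → g'(t)(T+t) = g(t).
g'(t) = 160·5/(t + 5)². Setting 160·5/(t+5)² = 160t/[(t+5)(80+t)] gives 5(80+t) = t(t+5), so t² = 5×80 = 400.
t* = √400 = 20 s.

20.0 s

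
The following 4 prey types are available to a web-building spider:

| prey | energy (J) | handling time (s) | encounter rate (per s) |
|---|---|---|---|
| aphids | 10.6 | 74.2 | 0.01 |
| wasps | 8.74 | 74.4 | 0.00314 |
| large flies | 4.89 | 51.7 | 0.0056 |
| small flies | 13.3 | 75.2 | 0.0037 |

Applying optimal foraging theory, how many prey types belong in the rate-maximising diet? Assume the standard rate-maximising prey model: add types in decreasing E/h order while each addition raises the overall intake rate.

4

Profitabilities (E/h, J/s): small flies 0.177, aphids 0.143, wasps 0.117, large flies 0.0946. Add prey in this order while the next type's profitability exceeds the intake rate on those already taken.
Rate on top 1: 0.0385. aphids: 0.143 > 0.0385 → include.
Rate on top 2: 0.07683. wasps: 0.117 > 0.07683 → include.
Rate on top 3: 0.08104. large flies: 0.0946 > 0.08104 → include.
Optimal diet: small flies, aphids, wasps, large flies — 4 of 4 types.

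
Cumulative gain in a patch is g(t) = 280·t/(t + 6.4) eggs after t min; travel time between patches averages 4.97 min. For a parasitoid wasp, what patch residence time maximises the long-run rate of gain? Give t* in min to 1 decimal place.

Maximise g(t)/(T+t): set derivative to zero → g'(t)(T+t) = g(t).
g'(t) = 280·6.4/(t + 6.4)². Setting 280·6.4/(t+6.4)² = 280t/[(t+6.4)(4.97+t)] gives 6.4(4.97+t) = t(t+6.4), so t² = 6.4×4.97 = 31.81.
t* = √31.81 = 5.64 min.

5.6 min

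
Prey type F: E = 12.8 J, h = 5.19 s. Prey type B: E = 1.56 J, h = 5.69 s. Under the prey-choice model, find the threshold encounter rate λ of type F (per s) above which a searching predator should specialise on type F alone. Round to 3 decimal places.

Drop type B once their profitability E₂/h₂ falls below the rate achievable on type F alone: E₂/h₂ = λE₁/(1 + λh₁).
Solve for λ: λE₁h₂ = E₂(1 + λh₁) → λ(E₁h₂ − E₂h₁) = E₂ → λ = E₂/(E₁h₂ − E₂h₁).
λ = 1.56/(12.8×5.69 − 1.56×5.19) = 1.56/64.74 = 0.0241 per s.

0.024 per s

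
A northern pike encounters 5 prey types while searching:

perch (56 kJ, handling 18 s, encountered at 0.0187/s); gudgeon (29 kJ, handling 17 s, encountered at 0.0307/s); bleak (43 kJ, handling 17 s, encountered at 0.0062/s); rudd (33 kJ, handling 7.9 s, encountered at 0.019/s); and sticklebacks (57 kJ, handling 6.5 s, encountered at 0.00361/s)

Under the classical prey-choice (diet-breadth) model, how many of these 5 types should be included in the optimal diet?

E/h in descending order: sticklebacks 8.77, rudd 4.18, perch 3.11, bleak 2.53, gudgeon 1.71 kJ/s. The optimal diet is the largest prefix of this list for which every included type satisfies E_i/h_i > R on the types above it.
Rate on top 1: 0.2011. rudd: 4.18 > 0.2011 → include.
Rate on top 2: 0.7096. perch: 3.11 > 0.7096 → include.
Rate on top 3: 1.245. bleak: 2.53 > 1.245 → include.
Rate on top 4: 1.329. gudgeon: 1.71 > 1.329 → include.
Optimal diet: sticklebacks, rudd, perch, bleak, gudgeon — 5 of 5 types.

5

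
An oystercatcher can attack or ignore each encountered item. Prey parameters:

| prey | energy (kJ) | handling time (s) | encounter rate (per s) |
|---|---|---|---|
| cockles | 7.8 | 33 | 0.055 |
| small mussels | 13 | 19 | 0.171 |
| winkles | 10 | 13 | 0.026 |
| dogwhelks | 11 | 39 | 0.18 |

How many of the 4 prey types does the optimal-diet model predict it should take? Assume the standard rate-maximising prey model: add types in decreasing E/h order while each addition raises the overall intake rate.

Profitabilities (E/h, kJ/s): winkles 0.769, small mussels 0.684, dogwhelks 0.282, cockles 0.236. Add prey in this order while the next type's profitability exceeds the intake rate on those already taken.
Rate on top 1: 0.1943. small mussels: 0.684 > 0.1943 → include.
Rate on top 2: 0.5413. dogwhelks: 0.282 < 0.5413 → exclude; stop.
Optimal diet: winkles, small mussels — 2 of 4 types.

2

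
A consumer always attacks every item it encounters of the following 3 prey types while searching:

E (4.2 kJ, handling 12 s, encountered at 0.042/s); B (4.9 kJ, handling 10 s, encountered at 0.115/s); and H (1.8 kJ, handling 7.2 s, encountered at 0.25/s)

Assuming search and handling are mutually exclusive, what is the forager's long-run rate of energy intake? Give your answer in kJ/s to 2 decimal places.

0.27 kJ/s

R = (0.042×4.2 + 0.115×4.9 + 0.25×1.8) / (1 + 0.042×12 + 0.115×10 + 0.25×7.2) = 1.19/4.454 = 0.2672 kJ/s.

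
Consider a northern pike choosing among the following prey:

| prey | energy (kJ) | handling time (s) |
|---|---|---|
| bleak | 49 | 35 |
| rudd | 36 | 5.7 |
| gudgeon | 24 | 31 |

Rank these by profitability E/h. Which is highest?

In descending order of E/h:
rudd: 36/5.7 = 6.32 kJ/s
bleak: 49/35 = 1.4 kJ/s
gudgeon: 24/31 = 0.774 kJ/s

rudd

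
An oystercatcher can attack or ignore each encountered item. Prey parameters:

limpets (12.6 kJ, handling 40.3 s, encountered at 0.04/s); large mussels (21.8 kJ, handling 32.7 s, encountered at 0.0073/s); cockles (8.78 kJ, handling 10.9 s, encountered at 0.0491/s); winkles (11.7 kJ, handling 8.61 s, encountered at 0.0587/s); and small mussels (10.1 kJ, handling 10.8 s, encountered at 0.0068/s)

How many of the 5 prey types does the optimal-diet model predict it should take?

Rank by E/h (kJ/s): winkles 1.36, small mussels 0.935, cockles 0.806, large mussels 0.667, limpets 0.313. Include each in turn until the next type's E/h falls below the running intake rate.
Rate on top 1: 0.4562. small mussels: 0.935 > 0.4562 → include.
Rate on top 2: 0.4785. cockles: 0.806 > 0.4785 → include.
Rate on top 3: 0.5613. large mussels: 0.667 > 0.5613 → include.
Rate on top 4: 0.572. limpets: 0.313 < 0.572 → exclude; stop.
Optimal diet: winkles, small mussels, cockles, large mussels — 4 of 5 types.

4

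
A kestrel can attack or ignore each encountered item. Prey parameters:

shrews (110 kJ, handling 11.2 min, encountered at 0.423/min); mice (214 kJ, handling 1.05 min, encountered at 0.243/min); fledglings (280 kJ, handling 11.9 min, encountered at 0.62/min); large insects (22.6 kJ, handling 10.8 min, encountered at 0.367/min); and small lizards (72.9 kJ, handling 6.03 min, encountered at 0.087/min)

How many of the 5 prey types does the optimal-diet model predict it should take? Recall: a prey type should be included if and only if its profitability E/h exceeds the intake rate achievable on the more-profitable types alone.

1

Profitabilities (E/h, kJ/min): mice 204, fledglings 23.5, small lizards 12.1, shrews 9.82, large insects 2.09. Add prey in this order while the next type's profitability exceeds the intake rate on those already taken.
Rate on top 1: 41.43. fledglings: 23.5 < 41.43 → exclude; stop.
Optimal diet: mice — 1 of 5 types.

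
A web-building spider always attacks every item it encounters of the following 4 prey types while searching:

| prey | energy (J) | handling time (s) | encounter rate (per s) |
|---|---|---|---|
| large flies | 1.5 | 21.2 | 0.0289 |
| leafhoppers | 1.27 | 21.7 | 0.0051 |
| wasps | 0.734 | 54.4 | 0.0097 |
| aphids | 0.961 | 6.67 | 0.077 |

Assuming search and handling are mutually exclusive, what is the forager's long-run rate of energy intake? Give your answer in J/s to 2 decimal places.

0.05 J/s

Energy encountered per unit search time: 0.0289×1.5 + 0.0051×1.27 + 0.0097×0.734 + 0.077×0.961 = 0.1309 J/s.
Handling time per unit search time: 0.0289×21.2 + 0.0051×21.7 + 0.0097×54.4 + 0.077×6.67 = 1.765.
Rate = 0.1309/(1 + 1.765) = 0.04736 J/s.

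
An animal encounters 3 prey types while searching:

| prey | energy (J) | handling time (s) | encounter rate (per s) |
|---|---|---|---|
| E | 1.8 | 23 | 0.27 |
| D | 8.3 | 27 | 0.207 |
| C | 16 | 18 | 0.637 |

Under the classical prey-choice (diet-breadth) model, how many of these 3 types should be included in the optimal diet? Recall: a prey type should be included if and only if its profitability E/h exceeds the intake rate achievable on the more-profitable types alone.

1

Rank by E/h (J/s): C 0.889, D 0.307, E 0.0783. Include each in turn until the next type's E/h falls below the running intake rate.
Rate on top 1: 0.8176. D: 0.307 < 0.8176 → exclude; stop.
Optimal diet: C — 1 of 3 types.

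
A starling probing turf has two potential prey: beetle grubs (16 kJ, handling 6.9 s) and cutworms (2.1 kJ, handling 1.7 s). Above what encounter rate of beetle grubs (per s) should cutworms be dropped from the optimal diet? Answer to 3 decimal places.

0.165 per s

At the threshold, the rate on beetle grubs alone equals the profitability of cutworms: λ·16/(1 + λ·6.9) = 2.1/1.7 = 1.235.
Rearranging, λ(16 − 1.235×6.9) = 1.235, so λ = 1.235/7.476 = 0.1652 per s.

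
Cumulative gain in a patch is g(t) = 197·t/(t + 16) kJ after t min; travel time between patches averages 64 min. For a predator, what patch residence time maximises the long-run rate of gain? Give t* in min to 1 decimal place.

32.0 min

Maximise g(t)/(T+t): set derivative to zero → g'(t)(T+t) = g(t).
g'(t) = 197·16/(t + 16)². Setting 197·16/(t+16)² = 197t/[(t+16)(64+t)] gives 16(64+t) = t(t+16), so t² = 16×64 = 1024.
t* = √1024 = 32 min.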